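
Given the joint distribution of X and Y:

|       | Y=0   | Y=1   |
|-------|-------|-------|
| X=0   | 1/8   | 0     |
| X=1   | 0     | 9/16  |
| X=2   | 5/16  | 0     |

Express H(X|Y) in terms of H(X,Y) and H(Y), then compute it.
H(X|Y) = H(X,Y) - H(Y)

Marginal P(Y) (column sums):
  P(Y=0) = 1/8 + 0 + 5/16 = 7/16
  P(Y=1) = 0 + 9/16 + 0 = 9/16

H(X,Y) = -[(1/8)·log₂(1/8) + (9/16)·log₂(9/16) + (5/16)·log₂(5/16)]
  = 0.3750 + 0.4669 + 0.5244
  = 1.3663 bits
H(Y) = -[(7/16)·log₂(7/16) + (9/16)·log₂(9/16)]
  = 0.5218 + 0.4669
  = 0.9887 bits

H(X|Y) = 1.3663 - 0.9887 = 0.3776 bits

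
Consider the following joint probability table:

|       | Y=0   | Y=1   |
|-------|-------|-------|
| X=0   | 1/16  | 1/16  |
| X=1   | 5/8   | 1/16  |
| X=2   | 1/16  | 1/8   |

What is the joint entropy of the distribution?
H(X,Y) = -Σ P(X,Y) log₂ P(X,Y), summed over the non-zero cells:
H(X,Y) = -[(1/16)·log₂(1/16) + (1/16)·log₂(1/16) + (5/8)·log₂(5/8) + (1/16)·log₂(1/16) + (1/16)·log₂(1/16) + (1/8)·log₂(1/8)]
  = 0.2500 + 0.2500 + 0.4238 + 0.2500 + 0.2500 + 0.3750
  = 1.7988 bits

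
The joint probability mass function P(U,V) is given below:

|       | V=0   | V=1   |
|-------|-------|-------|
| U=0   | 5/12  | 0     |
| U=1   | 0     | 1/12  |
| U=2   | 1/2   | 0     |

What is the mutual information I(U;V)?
Marginal P(U) (row sums):
  P(U=0) = 5/12 + 0 = 5/12
  P(U=1) = 0 + 1/12 = 1/12
  P(U=2) = 1/2 + 0 = 1/2
Marginal P(V) (column sums):
  P(V=0) = 5/12 + 0 + 1/2 = 11/12
  P(V=1) = 0 + 1/12 + 0 = 1/12

H(U) = -[(5/12)·log₂(5/12) + (1/12)·log₂(1/12) + (1/2)·log₂(1/2)]
  = 0.5263 + 0.2987 + 0.5000
  = 1.3250 bits
H(V) = -[(11/12)·log₂(11/12) + (1/12)·log₂(1/12)]
  = 0.1151 + 0.2987
  = 0.4138 bits
H(U,V) = -[(5/12)·log₂(5/12) + (1/12)·log₂(1/12) + (1/2)·log₂(1/2)]
  = 0.5263 + 0.2987 + 0.5000
  = 1.3250 bits

I(U;V) = H(U) + H(V) - H(U,V)
  = 1.3250 + 0.4138 - 1.3250
  = 0.4138 bits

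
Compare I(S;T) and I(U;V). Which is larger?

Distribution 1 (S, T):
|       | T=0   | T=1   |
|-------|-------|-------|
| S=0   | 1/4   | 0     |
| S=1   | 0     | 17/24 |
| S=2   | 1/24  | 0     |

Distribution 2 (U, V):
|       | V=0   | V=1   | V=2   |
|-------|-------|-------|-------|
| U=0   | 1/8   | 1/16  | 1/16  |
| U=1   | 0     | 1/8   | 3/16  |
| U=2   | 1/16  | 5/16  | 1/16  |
Distribution 1 (S, T):
Marginal P(S) (row sums):
  P(S=0) = 1/4 + 0 = 1/4
  P(S=1) = 0 + 17/24 = 17/24
  P(S=2) = 1/24 + 0 = 1/24
Marginal P(T) (column sums):
  P(T=0) = 1/4 + 0 + 1/24 = 7/24
  P(T=1) = 0 + 17/24 + 0 = 17/24

H(S) = -[(1/4)·log₂(1/4) + (17/24)·log₂(17/24) + (1/24)·log₂(1/24)]
  = 0.5000 + 0.3524 + 0.1910
  = 1.0434 bits
H(T) = -[(7/24)·log₂(7/24) + (17/24)·log₂(17/24)]
  = 0.5185 + 0.3524
  = 0.8709 bits
H(S,T) = -[(1/4)·log₂(1/4) + (17/24)·log₂(17/24) + (1/24)·log₂(1/24)]
  = 0.5000 + 0.3524 + 0.1910
  = 1.0434 bits

I(S;T) = H(S) + H(T) - H(S,T)
  = 1.0434 + 0.8709 - 1.0434
  = 0.8709 bits

Distribution 2 (U, V):
Marginal P(U) (row sums):
  P(U=0) = 1/8 + 1/16 + 1/16 = 1/4
  P(U=1) = 0 + 1/8 + 3/16 = 5/16
  P(U=2) = 1/16 + 5/16 + 1/16 = 7/16
Marginal P(V) (column sums):
  P(V=0) = 1/8 + 0 + 1/16 = 3/16
  P(V=1) = 1/16 + 1/8 + 5/16 = 1/2
  P(V=2) = 1/16 + 3/16 + 1/16 = 5/16

H(U) = -[(1/4)·log₂(1/4) + (5/16)·log₂(5/16) + (7/16)·log₂(7/16)]
  = 0.5000 + 0.5244 + 0.5218
  = 1.5462 bits
H(V) = -[(3/16)·log₂(3/16) + (1/2)·log₂(1/2) + (5/16)·log₂(5/16)]
  = 0.4528 + 0.5000 + 0.5244
  = 1.4772 bits
H(U,V) = -[(1/8)·log₂(1/8) + (1/16)·log₂(1/16) + (1/16)·log₂(1/16) + (1/8)·log₂(1/8) + (3/16)·log₂(3/16) + (1/16)·log₂(1/16) + (5/16)·log₂(5/16) + (1/16)·log₂(1/16)]
  = 0.3750 + 0.2500 + 0.2500 + 0.3750 + 0.4528 + 0.2500 + 0.5244 + 0.2500
  = 2.7272 bits

I(U;V) = H(U) + H(V) - H(U,V)
  = 1.5462 + 1.4772 - 2.7272
  = 0.2962 bits

I(S;T) = 0.8709 bits > I(U;V) = 0.2962 bits, so (S, T) has the higher mutual information (stronger dependence).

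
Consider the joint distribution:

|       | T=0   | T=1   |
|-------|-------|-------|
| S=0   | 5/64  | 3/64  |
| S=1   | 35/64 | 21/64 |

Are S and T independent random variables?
Marginal P(S) (row sums):
  P(S=0) = 5/64 + 3/64 = 1/8
  P(S=1) = 35/64 + 21/64 = 7/8
Marginal P(T) (column sums):
  P(T=0) = 5/64 + 35/64 = 5/8
  P(T=1) = 3/64 + 21/64 = 3/8

S and T are independent iff P(S=i,T=j) = P(S=i)·P(T=j) for every cell.
  P(S=0)·P(T=0) = 1/8 × 5/8 = 5/64 = P(S=0,T=0) ✓
  P(S=0)·P(T=1) = 1/8 × 3/8 = 3/64 = P(S=0,T=1) ✓
  P(S=1)·P(T=0) = 7/8 × 5/8 = 35/64 = P(S=1,T=0) ✓
  P(S=1)·P(T=1) = 7/8 × 3/8 = 21/64 = P(S=1,T=1) ✓

Yes, S and T are independent: every cell factors, so I(S;T) = 0 bits.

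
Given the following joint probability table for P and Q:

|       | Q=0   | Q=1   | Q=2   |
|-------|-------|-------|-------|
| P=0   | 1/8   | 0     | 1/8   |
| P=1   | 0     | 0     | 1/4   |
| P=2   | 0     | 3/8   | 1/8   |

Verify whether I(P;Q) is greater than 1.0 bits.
Marginal P(P) (row sums):
  P(P=0) = 1/8 + 0 + 1/8 = 1/4
  P(P=1) = 0 + 0 + 1/4 = 1/4
  P(P=2) = 0 + 3/8 + 1/8 = 1/2
Marginal P(Q) (column sums):
  P(Q=0) = 1/8 + 0 + 0 = 1/8
  P(Q=1) = 0 + 0 + 3/8 = 3/8
  P(Q=2) = 1/8 + 1/4 + 1/8 = 1/2

H(P) = -[(1/4)·log₂(1/4) + (1/4)·log₂(1/4) + (1/2)·log₂(1/2)]
  = 0.5000 + 0.5000 + 0.5000
  = 1.5000 bits
H(Q) = -[(1/8)·log₂(1/8) + (3/8)·log₂(3/8) + (1/2)·log₂(1/2)]
  = 0.3750 + 0.5306 + 0.5000
  = 1.4056 bits
H(P,Q) = -[(1/8)·log₂(1/8) + (1/8)·log₂(1/8) + (1/4)·log₂(1/4) + (3/8)·log₂(3/8) + (1/8)·log₂(1/8)]
  = 0.3750 + 0.3750 + 0.5000 + 0.5306 + 0.3750
  = 2.1556 bits

I(P;Q) = H(P) + H(Q) - H(P,Q)
  = 1.5000 + 1.4056 - 2.1556
  = 0.7500 bits

No. I(P;Q) = 0.7500 bits, which is ≤ 1.0 bits.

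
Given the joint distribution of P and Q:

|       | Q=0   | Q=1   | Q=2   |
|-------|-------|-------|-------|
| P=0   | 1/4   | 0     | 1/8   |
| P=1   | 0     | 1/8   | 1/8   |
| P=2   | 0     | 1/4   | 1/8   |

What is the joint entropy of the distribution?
H(P,Q) = -Σ P(P,Q) log₂ P(P,Q), summed over the non-zero cells:
H(P,Q) = -[(1/4)·log₂(1/4) + (1/8)·log₂(1/8) + (1/8)·log₂(1/8) + (1/8)·log₂(1/8) + (1/4)·log₂(1/4) + (1/8)·log₂(1/8)]
  = 0.5000 + 0.3750 + 0.3750 + 0.3750 + 0.5000 + 0.3750
  = 2.5000 bits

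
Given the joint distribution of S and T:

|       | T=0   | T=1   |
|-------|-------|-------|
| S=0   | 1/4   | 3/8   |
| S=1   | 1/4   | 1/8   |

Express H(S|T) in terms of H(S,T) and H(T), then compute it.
H(S|T) = H(S,T) - H(T)

Marginal P(T) (column sums):
  P(T=0) = 1/4 + 1/4 = 1/2
  P(T=1) = 3/8 + 1/8 = 1/2

H(S,T) = -[(1/4)·log₂(1/4) + (3/8)·log₂(3/8) + (1/4)·log₂(1/4) + (1/8)·log₂(1/8)]
  = 0.5000 + 0.5306 + 0.5000 + 0.3750
  = 1.9056 bits
H(T) = -[(1/2)·log₂(1/2) + (1/2)·log₂(1/2)]
  = 0.5000 + 0.5000
  = 1.0000 bits

H(S|T) = 1.9056 - 1.0000 = 0.9056 bits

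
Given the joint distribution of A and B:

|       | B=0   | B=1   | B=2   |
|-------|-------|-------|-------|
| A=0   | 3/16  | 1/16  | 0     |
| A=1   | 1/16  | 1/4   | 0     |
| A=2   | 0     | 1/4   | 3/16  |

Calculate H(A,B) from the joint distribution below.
H(A,B) = -Σ P(A,B) log₂ P(A,B), summed over the non-zero cells:
H(A,B) = -[(3/16)·log₂(3/16) + (1/16)·log₂(1/16) + (1/16)·log₂(1/16) + (1/4)·log₂(1/4) + (1/4)·log₂(1/4) + (3/16)·log₂(3/16)]
  = 0.4528 + 0.2500 + 0.2500 + 0.5000 + 0.5000 + 0.4528
  = 2.4056 bits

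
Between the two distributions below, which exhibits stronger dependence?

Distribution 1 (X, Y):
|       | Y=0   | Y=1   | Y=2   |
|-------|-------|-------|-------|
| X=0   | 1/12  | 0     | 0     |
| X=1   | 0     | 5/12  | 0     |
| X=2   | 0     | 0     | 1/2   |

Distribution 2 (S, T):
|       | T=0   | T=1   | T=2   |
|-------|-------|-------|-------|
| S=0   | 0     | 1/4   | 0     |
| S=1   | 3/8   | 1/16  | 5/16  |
Distribution 1 (X, Y):
Marginal P(X) (row sums):
  P(X=0) = 1/12 + 0 + 0 = 1/12
  P(X=1) = 0 + 5/12 + 0 = 5/12
  P(X=2) = 0 + 0 + 1/2 = 1/2
Marginal P(Y) (column sums):
  P(Y=0) = 1/12 + 0 + 0 = 1/12
  P(Y=1) = 0 + 5/12 + 0 = 5/12
  P(Y=2) = 0 + 0 + 1/2 = 1/2

H(X) = -[(1/12)·log₂(1/12) + (5/12)·log₂(5/12) + (1/2)·log₂(1/2)]
  = 0.2987 + 0.5263 + 0.5000
  = 1.3250 bits
H(Y) = -[(1/12)·log₂(1/12) + (5/12)·log₂(5/12) + (1/2)·log₂(1/2)]
  = 0.2987 + 0.5263 + 0.5000
  = 1.3250 bits
H(X,Y) = -[(1/12)·log₂(1/12) + (5/12)·log₂(5/12) + (1/2)·log₂(1/2)]
  = 0.2987 + 0.5263 + 0.5000
  = 1.3250 bits

I(X;Y) = H(X) + H(Y) - H(X,Y)
  = 1.3250 + 1.3250 - 1.3250
  = 1.3250 bits

Distribution 2 (S, T):
Marginal P(S) (row sums):
  P(S=0) = 0 + 1/4 + 0 = 1/4
  P(S=1) = 3/8 + 1/16 + 5/16 = 3/4
Marginal P(T) (column sums):
  P(T=0) = 0 + 3/8 = 3/8
  P(T=1) = 1/4 + 1/16 = 5/16
  P(T=2) = 0 + 5/16 = 5/16

H(S) = -[(1/4)·log₂(1/4) + (3/4)·log₂(3/4)]
  = 0.5000 + 0.3113
  = 0.8113 bits
H(T) = -[(3/8)·log₂(3/8) + (5/16)·log₂(5/16) + (5/16)·log₂(5/16)]
  = 0.5306 + 0.5244 + 0.5244
  = 1.5794 bits
H(S,T) = -[(1/4)·log₂(1/4) + (3/8)·log₂(3/8) + (1/16)·log₂(1/16) + (5/16)·log₂(5/16)]
  = 0.5000 + 0.5306 + 0.2500 + 0.5244
  = 1.8050 bits

I(S;T) = H(S) + H(T) - H(S,T)
  = 0.8113 + 1.5794 - 1.8050
  = 0.5857 bits

I(X;Y) = 1.3250 bits > I(S;T) = 0.5857 bits, so (X, Y) has the higher mutual information (stronger dependence).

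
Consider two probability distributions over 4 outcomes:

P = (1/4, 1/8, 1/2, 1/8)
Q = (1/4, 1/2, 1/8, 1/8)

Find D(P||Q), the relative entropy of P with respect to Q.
D(P||Q) = Σ P(i) log₂(P(i)/Q(i))
  i=0: (1/4) × log₂((1/4)/(1/4)) = (1/4) × log₂(1) = 0.0000
  i=1: (1/8) × log₂((1/8)/(1/2)) = (1/8) × log₂(1/4) = -0.2500
  i=2: (1/2) × log₂((1/2)/(1/8)) = (1/2) × log₂(4) = 1.0000
  i=3: (1/8) × log₂((1/8)/(1/8)) = (1/8) × log₂(1) = 0.0000
D(P||Q) = 0.0000 - 0.2500 + 1.0000 + 0.0000
  = 0.7500 bits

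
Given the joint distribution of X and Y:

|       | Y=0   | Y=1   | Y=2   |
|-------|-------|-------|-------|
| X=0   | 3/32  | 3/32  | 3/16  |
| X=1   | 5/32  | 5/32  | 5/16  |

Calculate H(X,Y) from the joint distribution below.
H(X,Y) = -Σ P(X,Y) log₂ P(X,Y), summed over the non-zero cells:
H(X,Y) = -[(3/32)·log₂(3/32) + (3/32)·log₂(3/32) + (3/16)·log₂(3/16) + (5/32)·log₂(5/32) + (5/32)·log₂(5/32) + (5/16)·log₂(5/16)]
  = 0.3202 + 0.3202 + 0.4528 + 0.4184 + 0.4184 + 0.5244
  = 2.4544 bits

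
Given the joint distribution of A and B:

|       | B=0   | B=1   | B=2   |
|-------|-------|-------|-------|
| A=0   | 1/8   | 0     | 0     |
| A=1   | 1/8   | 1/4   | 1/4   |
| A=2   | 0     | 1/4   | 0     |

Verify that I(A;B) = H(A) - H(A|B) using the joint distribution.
Left side, from I(A;B) = H(A) + H(B) - H(A,B):
Marginal P(A) (row sums):
  P(A=0) = 1/8 + 0 + 0 = 1/8
  P(A=1) = 1/8 + 1/4 + 1/4 = 5/8
  P(A=2) = 0 + 1/4 + 0 = 1/4
Marginal P(B) (column sums):
  P(B=0) = 1/8 + 1/8 + 0 = 1/4
  P(B=1) = 0 + 1/4 + 1/4 = 1/2
  P(B=2) = 0 + 1/4 + 0 = 1/4

H(A) = -[(1/8)·log₂(1/8) + (5/8)·log₂(5/8) + (1/4)·log₂(1/4)]
  = 0.3750 + 0.4238 + 0.5000
  = 1.2988 bits
H(B) = -[(1/4)·log₂(1/4) + (1/2)·log₂(1/2) + (1/4)·log₂(1/4)]
  = 0.5000 + 0.5000 + 0.5000
  = 1.5000 bits
H(A,B) = -[(1/8)·log₂(1/8) + (1/8)·log₂(1/8) + (1/4)·log₂(1/4) + (1/4)·log₂(1/4) + (1/4)·log₂(1/4)]
  = 0.3750 + 0.3750 + 0.5000 + 0.5000 + 0.5000
  = 2.2500 bits

I(A;B) = H(A) + H(B) - H(A,B)
  = 1.2988 + 1.5000 - 2.2500
  = 0.5488 bits

Right side, with H(A|B) computed directly from the conditional probabilities:
H(A|B) = -Σ P(A,B)·log₂ P(A|B), where P(A|B) = P(A,B) / P(B)
  (cells with P(A,B) = 0 contribute 0)
  (A=0,B=0): P(A|B) = (1/8)/(1/4) = 1/2;  -(1/8)·log₂(1/2) = 0.1250
  (A=1,B=0): P(A|B) = (1/8)/(1/4) = 1/2;  -(1/8)·log₂(1/2) = 0.1250
  (A=1,B=1): P(A|B) = (1/4)/(1/2) = 1/2;  -(1/4)·log₂(1/2) = 0.2500
  (A=1,B=2): P(A|B) = (1/4)/(1/4) = 1;  -(1/4)·log₂(1) = 0.0000
  (A=2,B=1): P(A|B) = (1/4)/(1/2) = 1/2;  -(1/4)·log₂(1/2) = 0.2500
H(A|B) = 0.1250 + 0.1250 + 0.2500 + 0.0000 + 0.2500
  = 0.7500 bits
H(A) - H(A|B) = 1.2988 - 0.7500 = 0.5488 bits

Both sides equal 0.5488 bits, so I(A;B) = H(A) - H(A|B) ✓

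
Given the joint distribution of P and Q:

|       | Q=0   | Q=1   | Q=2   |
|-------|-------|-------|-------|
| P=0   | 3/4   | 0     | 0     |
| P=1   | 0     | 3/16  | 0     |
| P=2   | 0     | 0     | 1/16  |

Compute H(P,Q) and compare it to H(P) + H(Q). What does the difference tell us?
Marginal P(P) (row sums):
  P(P=0) = 3/4 + 0 + 0 = 3/4
  P(P=1) = 0 + 3/16 + 0 = 3/16
  P(P=2) = 0 + 0 + 1/16 = 1/16
Marginal P(Q) (column sums):
  P(Q=0) = 3/4 + 0 + 0 = 3/4
  P(Q=1) = 0 + 3/16 + 0 = 3/16
  P(Q=2) = 0 + 0 + 1/16 = 1/16

H(P,Q) = -[(3/4)·log₂(3/4) + (3/16)·log₂(3/16) + (1/16)·log₂(1/16)]
  = 0.3113 + 0.4528 + 0.2500
  = 1.0141 bits
H(P) = -[(3/4)·log₂(3/4) + (3/16)·log₂(3/16) + (1/16)·log₂(1/16)]
  = 0.3113 + 0.4528 + 0.2500
  = 1.0141 bits
H(Q) = -[(3/4)·log₂(3/4) + (3/16)·log₂(3/16) + (1/16)·log₂(1/16)]
  = 0.3113 + 0.4528 + 0.2500
  = 1.0141 bits

H(P) + H(Q) = 1.0141 + 1.0141 = 2.0282 bits
Difference: H(P) + H(Q) - H(P,Q) = 2.0282 - 1.0141 = 1.0141 bits = I(P;Q)

The difference is the mutual information; it is positive here, so P and Q are dependent (knowing one reduces uncertainty about the other by 1.0141 bits).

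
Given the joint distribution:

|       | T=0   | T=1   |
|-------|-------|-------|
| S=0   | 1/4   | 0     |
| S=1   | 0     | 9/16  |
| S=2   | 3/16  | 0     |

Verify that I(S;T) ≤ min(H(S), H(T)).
Marginal P(S) (row sums):
  P(S=0) = 1/4 + 0 = 1/4
  P(S=1) = 0 + 9/16 = 9/16
  P(S=2) = 3/16 + 0 = 3/16
Marginal P(T) (column sums):
  P(T=0) = 1/4 + 0 + 3/16 = 7/16
  P(T=1) = 0 + 9/16 + 0 = 9/16

H(S) = -[(1/4)·log₂(1/4) + (9/16)·log₂(9/16) + (3/16)·log₂(3/16)]
  = 0.5000 + 0.4669 + 0.4528
  = 1.4197 bits
H(T) = -[(7/16)·log₂(7/16) + (9/16)·log₂(9/16)]
  = 0.5218 + 0.4669
  = 0.9887 bits
H(S,T) = -[(1/4)·log₂(1/4) + (9/16)·log₂(9/16) + (3/16)·log₂(3/16)]
  = 0.5000 + 0.4669 + 0.4528
  = 1.4197 bits

I(S;T) = H(S) + H(T) - H(S,T)
  = 1.4197 + 0.9887 - 1.4197
  = 0.9887 bits

min(H(S), H(T)) = min(1.4197, 0.9887) = 0.9887 bits
Since 0.9887 ≤ 0.9887, the bound is satisfied ✓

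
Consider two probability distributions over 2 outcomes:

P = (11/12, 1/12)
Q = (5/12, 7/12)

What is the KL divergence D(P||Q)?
D(P||Q) = Σ P(i) log₂(P(i)/Q(i))
  i=0: (11/12) × log₂((11/12)/(5/12)) = (11/12) × log₂(11/5) = 1.0427
  i=1: (1/12) × log₂((1/12)/(7/12)) = (1/12) × log₂(1/7) = -0.2339
D(P||Q) = 1.0427 - 0.2339
  = 0.8088 bits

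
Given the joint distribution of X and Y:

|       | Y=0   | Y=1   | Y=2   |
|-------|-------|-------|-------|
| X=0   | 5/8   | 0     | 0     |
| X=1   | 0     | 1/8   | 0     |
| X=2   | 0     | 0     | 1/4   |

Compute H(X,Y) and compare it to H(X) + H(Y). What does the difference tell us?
Marginal P(X) (row sums):
  P(X=0) = 5/8 + 0 + 0 = 5/8
  P(X=1) = 0 + 1/8 + 0 = 1/8
  P(X=2) = 0 + 0 + 1/4 = 1/4
Marginal P(Y) (column sums):
  P(Y=0) = 5/8 + 0 + 0 = 5/8
  P(Y=1) = 0 + 1/8 + 0 = 1/8
  P(Y=2) = 0 + 0 + 1/4 = 1/4

H(X,Y) = -[(5/8)·log₂(5/8) + (1/8)·log₂(1/8) + (1/4)·log₂(1/4)]
  = 0.4238 + 0.3750 + 0.5000
  = 1.2988 bits
H(X) = -[(5/8)·log₂(5/8) + (1/8)·log₂(1/8) + (1/4)·log₂(1/4)]
  = 0.4238 + 0.3750 + 0.5000
  = 1.2988 bits
H(Y) = -[(5/8)·log₂(5/8) + (1/8)·log₂(1/8) + (1/4)·log₂(1/4)]
  = 0.4238 + 0.3750 + 0.5000
  = 1.2988 bits

H(X) + H(Y) = 1.2988 + 1.2988 = 2.5976 bits
Difference: H(X) + H(Y) - H(X,Y) = 2.5976 - 1.2988 = 1.2988 bits = I(X;Y)

The difference is the mutual information; it is positive here, so X and Y are dependent (knowing one reduces uncertainty about the other by 1.2988 bits).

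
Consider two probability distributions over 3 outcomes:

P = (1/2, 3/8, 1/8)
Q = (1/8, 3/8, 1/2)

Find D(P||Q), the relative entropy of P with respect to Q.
D(P||Q) = Σ P(i) log₂(P(i)/Q(i))
  i=0: (1/2) × log₂((1/2)/(1/8)) = (1/2) × log₂(4) = 1.0000
  i=1: (3/8) × log₂((3/8)/(3/8)) = (3/8) × log₂(1) = 0.0000
  i=2: (1/8) × log₂((1/8)/(1/2)) = (1/8) × log₂(1/4) = -0.2500
D(P||Q) = 1.0000 + 0.0000 - 0.2500
  = 0.7500 bits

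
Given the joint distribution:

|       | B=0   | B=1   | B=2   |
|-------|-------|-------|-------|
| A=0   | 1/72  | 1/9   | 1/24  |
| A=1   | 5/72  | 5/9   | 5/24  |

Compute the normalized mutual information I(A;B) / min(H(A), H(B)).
Marginal P(A) (row sums):
  P(A=0) = 1/72 + 1/9 + 1/24 = 1/6
  P(A=1) = 5/72 + 5/9 + 5/24 = 5/6
Marginal P(B) (column sums):
  P(B=0) = 1/72 + 5/72 = 1/12
  P(B=1) = 1/9 + 5/9 = 2/3
  P(B=2) = 1/24 + 5/24 = 1/4

H(A) = -[(1/6)·log₂(1/6) + (5/6)·log₂(5/6)]
  = 0.4308 + 0.2192
  = 0.6500 bits
H(B) = -[(1/12)·log₂(1/12) + (2/3)·log₂(2/3) + (1/4)·log₂(1/4)]
  = 0.2987 + 0.3900 + 0.5000
  = 1.1887 bits
H(A,B) = -[(1/72)·log₂(1/72) + (1/9)·log₂(1/9) + (1/24)·log₂(1/24) + (5/72)·log₂(5/72) + (5/9)·log₂(5/9) + (5/24)·log₂(5/24)]
  = 0.0857 + 0.3522 + 0.1910 + 0.2672 + 0.4711 + 0.4715
  = 1.8387 bits

I(A;B) = H(A) + H(B) - H(A,B)
  = 0.6500 + 1.1887 - 1.8387
  = 0.0000 bits

min(H(A), H(B)) = min(0.6500, 1.1887) = 0.6500 bits
Normalized MI = 0.0000 / 0.6500 = 0.0000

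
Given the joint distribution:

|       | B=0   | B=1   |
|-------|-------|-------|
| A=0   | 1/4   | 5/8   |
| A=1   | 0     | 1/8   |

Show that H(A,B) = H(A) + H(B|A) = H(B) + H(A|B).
Marginal P(A) (row sums):
  P(A=0) = 1/4 + 5/8 = 7/8
  P(A=1) = 0 + 1/8 = 1/8
Marginal P(B) (column sums):
  P(B=0) = 1/4 + 0 = 1/4
  P(B=1) = 5/8 + 1/8 = 3/4

Decomposition 1: H(A) + H(B|A)
H(A) = -[(7/8)·log₂(7/8) + (1/8)·log₂(1/8)]
  = 0.1686 + 0.3750
  = 0.5436 bits
H(B|A) = -Σ P(A,B)·log₂ P(B|A), where P(B|A) = P(A,B) / P(A)
  (cells with P(A,B) = 0 contribute 0)
  (A=0,B=0): P(B|A) = (1/4)/(7/8) = 2/7;  -(1/4)·log₂(2/7) = 0.4518
  (A=0,B=1): P(B|A) = (5/8)/(7/8) = 5/7;  -(5/8)·log₂(5/7) = 0.3034
  (A=1,B=1): P(B|A) = (1/8)/(1/8) = 1;  -(1/8)·log₂(1) = 0.0000
H(B|A) = 0.4518 + 0.3034 + 0.0000
  = 0.7552 bits
H(A) + H(B|A) = 0.5436 + 0.7552 = 1.2988 bits

Decomposition 2: H(B) + H(A|B)
H(B) = -[(1/4)·log₂(1/4) + (3/4)·log₂(3/4)]
  = 0.5000 + 0.3113
  = 0.8113 bits
H(A|B) = -Σ P(A,B)·log₂ P(A|B), where P(A|B) = P(A,B) / P(B)
  (cells with P(A,B) = 0 contribute 0)
  (A=0,B=0): P(A|B) = (1/4)/(1/4) = 1;  -(1/4)·log₂(1) = 0.0000
  (A=0,B=1): P(A|B) = (5/8)/(3/4) = 5/6;  -(5/8)·log₂(5/6) = 0.1644
  (A=1,B=1): P(A|B) = (1/8)/(3/4) = 1/6;  -(1/8)·log₂(1/6) = 0.3231
H(A|B) = 0.0000 + 0.1644 + 0.3231
  = 0.4875 bits
H(B) + H(A|B) = 0.8113 + 0.4875 = 1.2988 bits

Direct computation of the joint entropy:
H(A,B) = -[(1/4)·log₂(1/4) + (5/8)·log₂(5/8) + (1/8)·log₂(1/8)]
  = 0.5000 + 0.4238 + 0.3750
  = 1.2988 bits

All three agree: H(A,B) = 1.2988 bits ✓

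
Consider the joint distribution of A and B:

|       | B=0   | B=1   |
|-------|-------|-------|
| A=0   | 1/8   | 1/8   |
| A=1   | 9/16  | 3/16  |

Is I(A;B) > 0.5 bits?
Marginal P(A) (row sums):
  P(A=0) = 1/8 + 1/8 = 1/4
  P(A=1) = 9/16 + 3/16 = 3/4
Marginal P(B) (column sums):
  P(B=0) = 1/8 + 9/16 = 11/16
  P(B=1) = 1/8 + 3/16 = 5/16

H(A) = -[(1/4)·log₂(1/4) + (3/4)·log₂(3/4)]
  = 0.5000 + 0.3113
  = 0.8113 bits
H(B) = -[(11/16)·log₂(11/16) + (5/16)·log₂(5/16)]
  = 0.3716 + 0.5244
  = 0.8960 bits
H(A,B) = -[(1/8)·log₂(1/8) + (1/8)·log₂(1/8) + (9/16)·log₂(9/16) + (3/16)·log₂(3/16)]
  = 0.3750 + 0.3750 + 0.4669 + 0.4528
  = 1.6697 bits

I(A;B) = H(A) + H(B) - H(A,B)
  = 0.8113 + 0.8960 - 1.6697
  = 0.0376 bits

No. I(A;B) = 0.0376 bits, which is ≤ 0.5 bits.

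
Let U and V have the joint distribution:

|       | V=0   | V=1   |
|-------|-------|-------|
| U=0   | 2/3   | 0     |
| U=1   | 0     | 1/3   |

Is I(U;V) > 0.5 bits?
Marginal P(U) (row sums):
  P(U=0) = 2/3 + 0 = 2/3
  P(U=1) = 0 + 1/3 = 1/3
Marginal P(V) (column sums):
  P(V=0) = 2/3 + 0 = 2/3
  P(V=1) = 0 + 1/3 = 1/3

H(U) = -[(2/3)·log₂(2/3) + (1/3)·log₂(1/3)]
  = 0.3900 + 0.5283
  = 0.9183 bits
H(V) = -[(2/3)·log₂(2/3) + (1/3)·log₂(1/3)]
  = 0.3900 + 0.5283
  = 0.9183 bits
H(U,V) = -[(2/3)·log₂(2/3) + (1/3)·log₂(1/3)]
  = 0.3900 + 0.5283
  = 0.9183 bits

I(U;V) = H(U) + H(V) - H(U,V)
  = 0.9183 + 0.9183 - 0.9183
  = 0.9183 bits

Yes. I(U;V) = 0.9183 bits, which is > 0.5 bits.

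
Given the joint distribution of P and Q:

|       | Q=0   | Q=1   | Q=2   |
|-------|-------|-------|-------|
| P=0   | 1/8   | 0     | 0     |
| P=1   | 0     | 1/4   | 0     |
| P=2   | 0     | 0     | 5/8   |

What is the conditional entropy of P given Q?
Marginal P(Q) (column sums):
  P(Q=0) = 1/8 + 0 + 0 = 1/8
  P(Q=1) = 0 + 1/4 + 0 = 1/4
  P(Q=2) = 0 + 0 + 5/8 = 5/8

H(P|Q) = -Σ P(P,Q)·log₂ P(P|Q), where P(P|Q) = P(P,Q) / P(Q)
  (cells with P(P,Q) = 0 contribute 0)
  (P=0,Q=0): P(P|Q) = (1/8)/(1/8) = 1;  -(1/8)·log₂(1) = 0.0000
  (P=1,Q=1): P(P|Q) = (1/4)/(1/4) = 1;  -(1/4)·log₂(1) = 0.0000
  (P=2,Q=2): P(P|Q) = (5/8)/(5/8) = 1;  -(5/8)·log₂(1) = 0.0000
H(P|Q) = 0.0000 + 0.0000 + 0.0000
  = 0.0000 bits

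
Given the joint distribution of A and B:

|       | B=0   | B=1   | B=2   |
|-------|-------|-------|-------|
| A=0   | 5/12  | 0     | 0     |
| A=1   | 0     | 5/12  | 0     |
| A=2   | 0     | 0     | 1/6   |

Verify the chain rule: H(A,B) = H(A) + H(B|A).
Left side:
H(A,B) = -[(5/12)·log₂(5/12) + (5/12)·log₂(5/12) + (1/6)·log₂(1/6)]
  = 0.5263 + 0.5263 + 0.4308
  = 1.4834 bits

Right side:
Marginal P(A) (row sums):
  P(A=0) = 5/12 + 0 + 0 = 5/12
  P(A=1) = 0 + 5/12 + 0 = 5/12
  P(A=2) = 0 + 0 + 1/6 = 1/6
H(A) = -[(5/12)·log₂(5/12) + (5/12)·log₂(5/12) + (1/6)·log₂(1/6)]
  = 0.5263 + 0.5263 + 0.4308
  = 1.4834 bits
H(B|A) = -Σ P(A,B)·log₂ P(B|A), where P(B|A) = P(A,B) / P(A)
  (cells with P(A,B) = 0 contribute 0)
  (A=0,B=0): P(B|A) = (5/12)/(5/12) = 1;  -(5/12)·log₂(1) = 0.0000
  (A=1,B=1): P(B|A) = (5/12)/(5/12) = 1;  -(5/12)·log₂(1) = 0.0000
  (A=2,B=2): P(B|A) = (1/6)/(1/6) = 1;  -(1/6)·log₂(1) = 0.0000
H(B|A) = 0.0000 + 0.0000 + 0.0000
  = 0.0000 bits
H(A) + H(B|A) = 1.4834 + 0.0000 = 1.4834 bits

Both sides equal 1.4834 bits, so the chain rule holds ✓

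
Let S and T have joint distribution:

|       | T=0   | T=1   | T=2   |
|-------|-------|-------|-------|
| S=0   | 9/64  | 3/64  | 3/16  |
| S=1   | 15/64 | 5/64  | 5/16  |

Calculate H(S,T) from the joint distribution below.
H(S,T) = -Σ P(S,T) log₂ P(S,T), summed over the non-zero cells:
H(S,T) = -[(9/64)·log₂(9/64) + (3/64)·log₂(3/64) + (3/16)·log₂(3/16) + (15/64)·log₂(15/64) + (5/64)·log₂(5/64) + (5/16)·log₂(5/16)]
  = 0.3980 + 0.2070 + 0.4528 + 0.4906 + 0.2873 + 0.5244
  = 2.3601 bits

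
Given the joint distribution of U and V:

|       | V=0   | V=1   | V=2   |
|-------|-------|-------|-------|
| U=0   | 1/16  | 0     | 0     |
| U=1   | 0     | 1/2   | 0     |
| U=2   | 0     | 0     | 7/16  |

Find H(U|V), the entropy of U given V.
Marginal P(V) (column sums):
  P(V=0) = 1/16 + 0 + 0 = 1/16
  P(V=1) = 0 + 1/2 + 0 = 1/2
  P(V=2) = 0 + 0 + 7/16 = 7/16

H(U|V) = -Σ P(U,V)·log₂ P(U|V), where P(U|V) = P(U,V) / P(V)
  (cells with P(U,V) = 0 contribute 0)
  (U=0,V=0): P(U|V) = (1/16)/(1/16) = 1;  -(1/16)·log₂(1) = 0.0000
  (U=1,V=1): P(U|V) = (1/2)/(1/2) = 1;  -(1/2)·log₂(1) = 0.0000
  (U=2,V=2): P(U|V) = (7/16)/(7/16) = 1;  -(7/16)·log₂(1) = 0.0000
H(U|V) = 0.0000 + 0.0000 + 0.0000
  = 0.0000 bits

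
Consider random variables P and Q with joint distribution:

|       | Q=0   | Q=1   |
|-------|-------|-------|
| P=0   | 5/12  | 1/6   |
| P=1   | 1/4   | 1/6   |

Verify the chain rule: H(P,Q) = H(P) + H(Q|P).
Left side:
H(P,Q) = -[(5/12)·log₂(5/12) + (1/6)·log₂(1/6) + (1/4)·log₂(1/4) + (1/6)·log₂(1/6)]
  = 0.5263 + 0.4308 + 0.5000 + 0.4308
  = 1.8879 bits

Right side:
Marginal P(P) (row sums):
  P(P=0) = 5/12 + 1/6 = 7/12
  P(P=1) = 1/4 + 1/6 = 5/12
H(P) = -[(7/12)·log₂(7/12) + (5/12)·log₂(5/12)]
  = 0.4536 + 0.5263
  = 0.9799 bits
H(Q|P) = -Σ P(P,Q)·log₂ P(Q|P), where P(Q|P) = P(P,Q) / P(P)
  (P=0,Q=0): P(Q|P) = (5/12)/(7/12) = 5/7;  -(5/12)·log₂(5/7) = 0.2023
  (P=0,Q=1): P(Q|P) = (1/6)/(7/12) = 2/7;  -(1/6)·log₂(2/7) = 0.3012
  (P=1,Q=0): P(Q|P) = (1/4)/(5/12) = 3/5;  -(1/4)·log₂(3/5) = 0.1842
  (P=1,Q=1): P(Q|P) = (1/6)/(5/12) = 2/5;  -(1/6)·log₂(2/5) = 0.2203
H(Q|P) = 0.2023 + 0.3012 + 0.1842 + 0.2203
  = 0.9080 bits
H(P) + H(Q|P) = 0.9799 + 0.9080 = 1.8879 bits

Both sides equal 1.8879 bits, so the chain rule holds ✓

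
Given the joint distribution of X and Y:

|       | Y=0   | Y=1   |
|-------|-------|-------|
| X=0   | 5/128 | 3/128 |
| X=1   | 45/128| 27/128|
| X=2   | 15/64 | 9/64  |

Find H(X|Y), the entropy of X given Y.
Marginal P(Y) (column sums):
  P(Y=0) = 5/128 + 45/128 + 15/64 = 5/8
  P(Y=1) = 3/128 + 27/128 + 9/64 = 3/8

H(X|Y) = -Σ P(X,Y)·log₂ P(X|Y), where P(X|Y) = P(X,Y) / P(Y)
  (X=0,Y=0): P(X|Y) = (5/128)/(5/8) = 1/16;  -(5/128)·log₂(1/16) = 0.1563
  (X=0,Y=1): P(X|Y) = (3/128)/(3/8) = 1/16;  -(3/128)·log₂(1/16) = 0.0938
  (X=1,Y=0): P(X|Y) = (45/128)/(5/8) = 9/16;  -(45/128)·log₂(9/16) = 0.2918
  (X=1,Y=1): P(X|Y) = (27/128)/(3/8) = 9/16;  -(27/128)·log₂(9/16) = 0.1751
  (X=2,Y=0): P(X|Y) = (15/64)/(5/8) = 3/8;  -(15/64)·log₂(3/8) = 0.3316
  (X=2,Y=1): P(X|Y) = (9/64)/(3/8) = 3/8;  -(9/64)·log₂(3/8) = 0.1990
H(X|Y) = 0.1563 + 0.0938 + 0.2918 + 0.1751 + 0.3316 + 0.1990
  = 1.2476 bits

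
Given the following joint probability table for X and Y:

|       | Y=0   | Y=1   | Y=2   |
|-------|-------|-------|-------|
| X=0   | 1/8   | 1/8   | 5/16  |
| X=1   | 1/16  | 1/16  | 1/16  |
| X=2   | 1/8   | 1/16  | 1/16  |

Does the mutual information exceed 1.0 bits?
Marginal P(X) (row sums):
  P(X=0) = 1/8 + 1/8 + 5/16 = 9/16
  P(X=1) = 1/16 + 1/16 + 1/16 = 3/16
  P(X=2) = 1/8 + 1/16 + 1/16 = 1/4
Marginal P(Y) (column sums):
  P(Y=0) = 1/8 + 1/16 + 1/8 = 5/16
  P(Y=1) = 1/8 + 1/16 + 1/16 = 1/4
  P(Y=2) = 5/16 + 1/16 + 1/16 = 7/16

H(X) = -[(9/16)·log₂(9/16) + (3/16)·log₂(3/16) + (1/4)·log₂(1/4)]
  = 0.4669 + 0.4528 + 0.5000
  = 1.4197 bits
H(Y) = -[(5/16)·log₂(5/16) + (1/4)·log₂(1/4) + (7/16)·log₂(7/16)]
  = 0.5244 + 0.5000 + 0.5218
  = 1.5462 bits
H(X,Y) = -[(1/8)·log₂(1/8) + (1/8)·log₂(1/8) + (5/16)·log₂(5/16) + (1/16)·log₂(1/16) + (1/16)·log₂(1/16) + (1/16)·log₂(1/16) + (1/8)·log₂(1/8) + (1/16)·log₂(1/16) + (1/16)·log₂(1/16)]
  = 0.3750 + 0.3750 + 0.5244 + 0.2500 + 0.2500 + 0.2500 + 0.3750 + 0.2500 + 0.2500
  = 2.8994 bits

I(X;Y) = H(X) + H(Y) - H(X,Y)
  = 1.4197 + 1.5462 - 2.8994
  = 0.0665 bits

No. I(X;Y) = 0.0665 bits, which is ≤ 1.0 bits.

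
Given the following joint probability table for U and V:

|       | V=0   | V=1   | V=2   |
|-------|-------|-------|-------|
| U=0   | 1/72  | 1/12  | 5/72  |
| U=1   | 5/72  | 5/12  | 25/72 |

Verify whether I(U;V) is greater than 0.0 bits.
Marginal P(U) (row sums):
  P(U=0) = 1/72 + 1/12 + 5/72 = 1/6
  P(U=1) = 5/72 + 5/12 + 25/72 = 5/6
Marginal P(V) (column sums):
  P(V=0) = 1/72 + 5/72 = 1/12
  P(V=1) = 1/12 + 5/12 = 1/2
  P(V=2) = 5/72 + 25/72 = 5/12

H(U) = -[(1/6)·log₂(1/6) + (5/6)·log₂(5/6)]
  = 0.4308 + 0.2192
  = 0.6500 bits
H(V) = -[(1/12)·log₂(1/12) + (1/2)·log₂(1/2) + (5/12)·log₂(5/12)]
  = 0.2987 + 0.5000 + 0.5263
  = 1.3250 bits
H(U,V) = -[(1/72)·log₂(1/72) + (1/12)·log₂(1/12) + (5/72)·log₂(5/72) + (5/72)·log₂(5/72) + (5/12)·log₂(5/12) + (25/72)·log₂(25/72)]
  = 0.0857 + 0.2987 + 0.2672 + 0.2672 + 0.5263 + 0.5299
  = 1.9750 bits

I(U;V) = H(U) + H(V) - H(U,V)
  = 0.6500 + 1.3250 - 1.9750
  = 0.0000 bits

No. I(U;V) = 0.0000 bits, which is ≤ 0.0 bits.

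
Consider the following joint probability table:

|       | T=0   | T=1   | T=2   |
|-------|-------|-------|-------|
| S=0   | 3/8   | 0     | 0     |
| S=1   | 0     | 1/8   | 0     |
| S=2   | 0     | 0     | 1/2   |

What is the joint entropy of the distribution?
H(S,T) = -Σ P(S,T) log₂ P(S,T), summed over the non-zero cells:
H(S,T) = -[(3/8)·log₂(3/8) + (1/8)·log₂(1/8) + (1/2)·log₂(1/2)]
  = 0.5306 + 0.3750 + 0.5000
  = 1.4056 bits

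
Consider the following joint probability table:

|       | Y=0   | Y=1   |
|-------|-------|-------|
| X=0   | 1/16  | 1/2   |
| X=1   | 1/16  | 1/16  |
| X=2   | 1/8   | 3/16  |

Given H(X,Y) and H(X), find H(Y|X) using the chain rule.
From the chain rule: H(X,Y) = H(X) + H(Y|X)
Therefore: H(Y|X) = H(X,Y) - H(X)

H(X,Y) = -[(1/16)·log₂(1/16) + (1/2)·log₂(1/2) + (1/16)·log₂(1/16) + (1/16)·log₂(1/16) + (1/8)·log₂(1/8) + (3/16)·log₂(3/16)]
  = 0.2500 + 0.5000 + 0.2500 + 0.2500 + 0.3750 + 0.4528
  = 2.0778 bits
Marginal P(X) (row sums):
  P(X=0) = 1/16 + 1/2 = 9/16
  P(X=1) = 1/16 + 1/16 = 1/8
  P(X=2) = 1/8 + 3/16 = 5/16
H(X) = -[(9/16)·log₂(9/16) + (1/8)·log₂(1/8) + (5/16)·log₂(5/16)]
  = 0.4669 + 0.3750 + 0.5244
  = 1.3663 bits

H(Y|X) = 2.0778 - 1.3663 = 0.7115 bits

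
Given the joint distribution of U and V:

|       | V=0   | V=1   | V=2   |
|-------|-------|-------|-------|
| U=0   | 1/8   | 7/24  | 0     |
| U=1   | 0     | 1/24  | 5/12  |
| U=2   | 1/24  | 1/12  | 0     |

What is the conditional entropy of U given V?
Marginal P(V) (column sums):
  P(V=0) = 1/8 + 0 + 1/24 = 1/6
  P(V=1) = 7/24 + 1/24 + 1/12 = 5/12
  P(V=2) = 0 + 5/12 + 0 = 5/12

H(U|V) = -Σ P(U,V)·log₂ P(U|V), where P(U|V) = P(U,V) / P(V)
  (cells with P(U,V) = 0 contribute 0)
  (U=0,V=0): P(U|V) = (1/8)/(1/6) = 3/4;  -(1/8)·log₂(3/4) = 0.0519
  (U=0,V=1): P(U|V) = (7/24)/(5/12) = 7/10;  -(7/24)·log₂(7/10) = 0.1501
  (U=1,V=1): P(U|V) = (1/24)/(5/12) = 1/10;  -(1/24)·log₂(1/10) = 0.1384
  (U=1,V=2): P(U|V) = (5/12)/(5/12) = 1;  -(5/12)·log₂(1) = 0.0000
  (U=2,V=0): P(U|V) = (1/24)/(1/6) = 1/4;  -(1/24)·log₂(1/4) = 0.0833
  (U=2,V=1): P(U|V) = (1/12)/(5/12) = 1/5;  -(1/12)·log₂(1/5) = 0.1935
H(U|V) = 0.0519 + 0.1501 + 0.1384 + 0.0000 + 0.0833 + 0.1935
  = 0.6172 bits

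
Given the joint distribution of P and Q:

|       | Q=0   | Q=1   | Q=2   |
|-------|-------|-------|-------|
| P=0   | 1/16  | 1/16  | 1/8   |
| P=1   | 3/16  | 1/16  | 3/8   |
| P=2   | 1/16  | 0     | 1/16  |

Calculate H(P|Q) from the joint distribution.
Marginal P(Q) (column sums):
  P(Q=0) = 1/16 + 3/16 + 1/16 = 5/16
  P(Q=1) = 1/16 + 1/16 + 0 = 1/8
  P(Q=2) = 1/8 + 3/8 + 1/16 = 9/16

H(P|Q) = -Σ P(P,Q)·log₂ P(P|Q), where P(P|Q) = P(P,Q) / P(Q)
  (cells with P(P,Q) = 0 contribute 0)
  (P=0,Q=0): P(P|Q) = (1/16)/(5/16) = 1/5;  -(1/16)·log₂(1/5) = 0.1451
  (P=0,Q=1): P(P|Q) = (1/16)/(1/8) = 1/2;  -(1/16)·log₂(1/2) = 0.0625
  (P=0,Q=2): P(P|Q) = (1/8)/(9/16) = 2/9;  -(1/8)·log₂(2/9) = 0.2712
  (P=1,Q=0): P(P|Q) = (3/16)/(5/16) = 3/5;  -(3/16)·log₂(3/5) = 0.1382
  (P=1,Q=1): P(P|Q) = (1/16)/(1/8) = 1/2;  -(1/16)·log₂(1/2) = 0.0625
  (P=1,Q=2): P(P|Q) = (3/8)/(9/16) = 2/3;  -(3/8)·log₂(2/3) = 0.2194
  (P=2,Q=0): P(P|Q) = (1/16)/(5/16) = 1/5;  -(1/16)·log₂(1/5) = 0.1451
  (P=2,Q=2): P(P|Q) = (1/16)/(9/16) = 1/9;  -(1/16)·log₂(1/9) = 0.1981
H(P|Q) = 0.1451 + 0.0625 + 0.2712 + 0.1382 + 0.0625 + 0.2194 + 0.1451 + 0.1981
  = 1.2421 bits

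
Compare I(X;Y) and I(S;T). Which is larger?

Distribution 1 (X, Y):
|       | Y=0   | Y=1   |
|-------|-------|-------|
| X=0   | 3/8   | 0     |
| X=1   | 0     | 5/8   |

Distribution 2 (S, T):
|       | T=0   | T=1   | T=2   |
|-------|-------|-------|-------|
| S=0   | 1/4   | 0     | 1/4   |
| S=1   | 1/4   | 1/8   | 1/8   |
Distribution 1 (X, Y):
Marginal P(X) (row sums):
  P(X=0) = 3/8 + 0 = 3/8
  P(X=1) = 0 + 5/8 = 5/8
Marginal P(Y) (column sums):
  P(Y=0) = 3/8 + 0 = 3/8
  P(Y=1) = 0 + 5/8 = 5/8

H(X) = -[(3/8)·log₂(3/8) + (5/8)·log₂(5/8)]
  = 0.5306 + 0.4238
  = 0.9544 bits
H(Y) = -[(3/8)·log₂(3/8) + (5/8)·log₂(5/8)]
  = 0.5306 + 0.4238
  = 0.9544 bits
H(X,Y) = -[(3/8)·log₂(3/8) + (5/8)·log₂(5/8)]
  = 0.5306 + 0.4238
  = 0.9544 bits

I(X;Y) = H(X) + H(Y) - H(X,Y)
  = 0.9544 + 0.9544 - 0.9544
  = 0.9544 bits

Distribution 2 (S, T):
Marginal P(S) (row sums):
  P(S=0) = 1/4 + 0 + 1/4 = 1/2
  P(S=1) = 1/4 + 1/8 + 1/8 = 1/2
Marginal P(T) (column sums):
  P(T=0) = 1/4 + 1/4 = 1/2
  P(T=1) = 0 + 1/8 = 1/8
  P(T=2) = 1/4 + 1/8 = 3/8

H(S) = -[(1/2)·log₂(1/2) + (1/2)·log₂(1/2)]
  = 0.5000 + 0.5000
  = 1.0000 bits
H(T) = -[(1/2)·log₂(1/2) + (1/8)·log₂(1/8) + (3/8)·log₂(3/8)]
  = 0.5000 + 0.3750 + 0.5306
  = 1.4056 bits
H(S,T) = -[(1/4)·log₂(1/4) + (1/4)·log₂(1/4) + (1/4)·log₂(1/4) + (1/8)·log₂(1/8) + (1/8)·log₂(1/8)]
  = 0.5000 + 0.5000 + 0.5000 + 0.3750 + 0.3750
  = 2.2500 bits

I(S;T) = H(S) + H(T) - H(S,T)
  = 1.0000 + 1.4056 - 2.2500
  = 0.1556 bits

I(X;Y) = 0.9544 bits > I(S;T) = 0.1556 bits, so (X, Y) has the higher mutual information (stronger dependence).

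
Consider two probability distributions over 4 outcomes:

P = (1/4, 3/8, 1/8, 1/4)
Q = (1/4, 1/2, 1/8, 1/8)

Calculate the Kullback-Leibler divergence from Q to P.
D(P||Q) = Σ P(i) log₂(P(i)/Q(i))
  i=0: (1/4) × log₂((1/4)/(1/4)) = (1/4) × log₂(1) = 0.0000
  i=1: (3/8) × log₂((3/8)/(1/2)) = (3/8) × log₂(3/4) = -0.1556
  i=2: (1/8) × log₂((1/8)/(1/8)) = (1/8) × log₂(1) = 0.0000
  i=3: (1/4) × log₂((1/4)/(1/8)) = (1/4) × log₂(2) = 0.2500
D(P||Q) = 0.0000 - 0.1556 + 0.0000 + 0.2500
  = 0.0944 bits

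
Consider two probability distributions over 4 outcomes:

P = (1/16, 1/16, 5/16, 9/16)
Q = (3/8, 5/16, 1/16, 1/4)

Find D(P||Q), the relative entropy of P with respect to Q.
D(P||Q) = Σ P(i) log₂(P(i)/Q(i))
  i=0: (1/16) × log₂((1/16)/(3/8)) = (1/16) × log₂(1/6) = -0.1616
  i=1: (1/16) × log₂((1/16)/(5/16)) = (1/16) × log₂(1/5) = -0.1451
  i=2: (5/16) × log₂((5/16)/(1/16)) = (5/16) × log₂(5) = 0.7256
  i=3: (9/16) × log₂((9/16)/(1/4)) = (9/16) × log₂(9/4) = 0.6581
D(P||Q) = -0.1616 - 0.1451 + 0.7256 + 0.6581
  = 1.0770 bits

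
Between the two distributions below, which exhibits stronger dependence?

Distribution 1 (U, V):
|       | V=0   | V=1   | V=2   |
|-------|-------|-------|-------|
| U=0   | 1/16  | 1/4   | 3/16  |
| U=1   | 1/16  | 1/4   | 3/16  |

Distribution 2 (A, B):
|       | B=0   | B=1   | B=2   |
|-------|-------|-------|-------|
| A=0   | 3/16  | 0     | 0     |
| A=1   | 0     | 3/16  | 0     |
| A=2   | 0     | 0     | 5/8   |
Distribution 1 (U, V):
Marginal P(U) (row sums):
  P(U=0) = 1/16 + 1/4 + 3/16 = 1/2
  P(U=1) = 1/16 + 1/4 + 3/16 = 1/2
Marginal P(V) (column sums):
  P(V=0) = 1/16 + 1/16 = 1/8
  P(V=1) = 1/4 + 1/4 = 1/2
  P(V=2) = 3/16 + 3/16 = 3/8

H(U) = -[(1/2)·log₂(1/2) + (1/2)·log₂(1/2)]
  = 0.5000 + 0.5000
  = 1.0000 bits
H(V) = -[(1/8)·log₂(1/8) + (1/2)·log₂(1/2) + (3/8)·log₂(3/8)]
  = 0.3750 + 0.5000 + 0.5306
  = 1.4056 bits
H(U,V) = -[(1/16)·log₂(1/16) + (1/4)·log₂(1/4) + (3/16)·log₂(3/16) + (1/16)·log₂(1/16) + (1/4)·log₂(1/4) + (3/16)·log₂(3/16)]
  = 0.2500 + 0.5000 + 0.4528 + 0.2500 + 0.5000 + 0.4528
  = 2.4056 bits

I(U;V) = H(U) + H(V) - H(U,V)
  = 1.0000 + 1.4056 - 2.4056
  = 0.0000 bits

Distribution 2 (A, B):
Marginal P(A) (row sums):
  P(A=0) = 3/16 + 0 + 0 = 3/16
  P(A=1) = 0 + 3/16 + 0 = 3/16
  P(A=2) = 0 + 0 + 5/8 = 5/8
Marginal P(B) (column sums):
  P(B=0) = 3/16 + 0 + 0 = 3/16
  P(B=1) = 0 + 3/16 + 0 = 3/16
  P(B=2) = 0 + 0 + 5/8 = 5/8

H(A) = -[(3/16)·log₂(3/16) + (3/16)·log₂(3/16) + (5/8)·log₂(5/8)]
  = 0.4528 + 0.4528 + 0.4238
  = 1.3294 bits
H(B) = -[(3/16)·log₂(3/16) + (3/16)·log₂(3/16) + (5/8)·log₂(5/8)]
  = 0.4528 + 0.4528 + 0.4238
  = 1.3294 bits
H(A,B) = -[(3/16)·log₂(3/16) + (3/16)·log₂(3/16) + (5/8)·log₂(5/8)]
  = 0.4528 + 0.4528 + 0.4238
  = 1.3294 bits

I(A;B) = H(A) + H(B) - H(A,B)
  = 1.3294 + 1.3294 - 1.3294
  = 1.3294 bits

I(A;B) = 1.3294 bits > I(U;V) = 0.0000 bits, so (A, B) has the higher mutual information (stronger dependence).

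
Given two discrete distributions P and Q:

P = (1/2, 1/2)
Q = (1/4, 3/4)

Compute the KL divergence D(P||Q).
D(P||Q) = Σ P(i) log₂(P(i)/Q(i))
  i=0: (1/2) × log₂((1/2)/(1/4)) = (1/2) × log₂(2) = 0.5000
  i=1: (1/2) × log₂((1/2)/(3/4)) = (1/2) × log₂(2/3) = -0.2925
D(P||Q) = 0.5000 - 0.2925
  = 0.2075 bits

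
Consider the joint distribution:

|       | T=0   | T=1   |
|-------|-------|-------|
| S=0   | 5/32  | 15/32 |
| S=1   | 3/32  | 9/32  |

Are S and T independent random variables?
Marginal P(S) (row sums):
  P(S=0) = 5/32 + 15/32 = 5/8
  P(S=1) = 3/32 + 9/32 = 3/8
Marginal P(T) (column sums):
  P(T=0) = 5/32 + 3/32 = 1/4
  P(T=1) = 15/32 + 9/32 = 3/4

S and T are independent iff P(S=i,T=j) = P(S=i)·P(T=j) for every cell.
  P(S=0)·P(T=0) = 5/8 × 1/4 = 5/32 = P(S=0,T=0) ✓
  P(S=0)·P(T=1) = 5/8 × 3/4 = 15/32 = P(S=0,T=1) ✓
  P(S=1)·P(T=0) = 3/8 × 1/4 = 3/32 = P(S=1,T=0) ✓
  P(S=1)·P(T=1) = 3/8 × 3/4 = 9/32 = P(S=1,T=1) ✓

Yes, S and T are independent: every cell factors, so I(S;T) = 0 bits.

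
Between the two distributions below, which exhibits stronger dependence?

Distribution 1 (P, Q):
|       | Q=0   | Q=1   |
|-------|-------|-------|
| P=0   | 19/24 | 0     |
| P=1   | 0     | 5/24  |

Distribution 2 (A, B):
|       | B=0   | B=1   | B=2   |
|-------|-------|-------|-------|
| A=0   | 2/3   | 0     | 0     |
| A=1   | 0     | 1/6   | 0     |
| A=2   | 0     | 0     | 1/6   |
Distribution 1 (P, Q):
Marginal P(P) (row sums):
  P(P=0) = 19/24 + 0 = 19/24
  P(P=1) = 0 + 5/24 = 5/24
Marginal P(Q) (column sums):
  P(Q=0) = 19/24 + 0 = 19/24
  P(Q=1) = 0 + 5/24 = 5/24

H(P) = -[(19/24)·log₂(19/24) + (5/24)·log₂(5/24)]
  = 0.2668 + 0.4715
  = 0.7383 bits
H(Q) = -[(19/24)·log₂(19/24) + (5/24)·log₂(5/24)]
  = 0.2668 + 0.4715
  = 0.7383 bits
H(P,Q) = -[(19/24)·log₂(19/24) + (5/24)·log₂(5/24)]
  = 0.2668 + 0.4715
  = 0.7383 bits

I(P;Q) = H(P) + H(Q) - H(P,Q)
  = 0.7383 + 0.7383 - 0.7383
  = 0.7383 bits

Distribution 2 (A, B):
Marginal P(A) (row sums):
  P(A=0) = 2/3 + 0 + 0 = 2/3
  P(A=1) = 0 + 1/6 + 0 = 1/6
  P(A=2) = 0 + 0 + 1/6 = 1/6
Marginal P(B) (column sums):
  P(B=0) = 2/3 + 0 + 0 = 2/3
  P(B=1) = 0 + 1/6 + 0 = 1/6
  P(B=2) = 0 + 0 + 1/6 = 1/6

H(A) = -[(2/3)·log₂(2/3) + (1/6)·log₂(1/6) + (1/6)·log₂(1/6)]
  = 0.3900 + 0.4308 + 0.4308
  = 1.2516 bits
H(B) = -[(2/3)·log₂(2/3) + (1/6)·log₂(1/6) + (1/6)·log₂(1/6)]
  = 0.3900 + 0.4308 + 0.4308
  = 1.2516 bits
H(A,B) = -[(2/3)·log₂(2/3) + (1/6)·log₂(1/6) + (1/6)·log₂(1/6)]
  = 0.3900 + 0.4308 + 0.4308
  = 1.2516 bits

I(A;B) = H(A) + H(B) - H(A,B)
  = 1.2516 + 1.2516 - 1.2516
  = 1.2516 bits

I(A;B) = 1.2516 bits > I(P;Q) = 0.7383 bits, so (A, B) has the higher mutual information (stronger dependence).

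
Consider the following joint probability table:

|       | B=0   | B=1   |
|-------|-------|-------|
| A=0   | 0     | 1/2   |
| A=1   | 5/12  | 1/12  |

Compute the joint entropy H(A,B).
H(A,B) = -Σ P(A,B) log₂ P(A,B), summed over the non-zero cells:
H(A,B) = -[(1/2)·log₂(1/2) + (5/12)·log₂(5/12) + (1/12)·log₂(1/12)]
  = 0.5000 + 0.5263 + 0.2987
  = 1.3250 bits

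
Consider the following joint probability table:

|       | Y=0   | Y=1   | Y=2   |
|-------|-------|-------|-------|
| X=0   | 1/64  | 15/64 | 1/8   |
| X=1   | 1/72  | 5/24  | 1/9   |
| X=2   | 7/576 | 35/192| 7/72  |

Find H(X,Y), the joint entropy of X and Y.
H(X,Y) = -Σ P(X,Y) log₂ P(X,Y), summed over the non-zero cells:
H(X,Y) = -[(1/64)·log₂(1/64) + (15/64)·log₂(15/64) + (1/8)·log₂(1/8) + (1/72)·log₂(1/72) + (5/24)·log₂(5/24) + (1/9)·log₂(1/9) + (7/576)·log₂(7/576) + (35/192)·log₂(35/192) + (7/72)·log₂(7/72)]
  = 0.0938 + 0.4906 + 0.3750 + 0.0857 + 0.4715 + 0.3522 + 0.0773 + 0.4476 + 0.3269
  = 2.7206 bits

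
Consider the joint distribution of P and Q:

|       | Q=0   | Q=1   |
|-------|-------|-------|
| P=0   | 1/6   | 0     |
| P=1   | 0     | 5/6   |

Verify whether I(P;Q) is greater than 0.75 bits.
Marginal P(P) (row sums):
  P(P=0) = 1/6 + 0 = 1/6
  P(P=1) = 0 + 5/6 = 5/6
Marginal P(Q) (column sums):
  P(Q=0) = 1/6 + 0 = 1/6
  P(Q=1) = 0 + 5/6 = 5/6

H(P) = -[(1/6)·log₂(1/6) + (5/6)·log₂(5/6)]
  = 0.4308 + 0.2192
  = 0.6500 bits
H(Q) = -[(1/6)·log₂(1/6) + (5/6)·log₂(5/6)]
  = 0.4308 + 0.2192
  = 0.6500 bits
H(P,Q) = -[(1/6)·log₂(1/6) + (5/6)·log₂(5/6)]
  = 0.4308 + 0.2192
  = 0.6500 bits

I(P;Q) = H(P) + H(Q) - H(P,Q)
  = 0.6500 + 0.6500 - 0.6500
  = 0.6500 bits

No. I(P;Q) = 0.6500 bits, which is ≤ 0.75 bits.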